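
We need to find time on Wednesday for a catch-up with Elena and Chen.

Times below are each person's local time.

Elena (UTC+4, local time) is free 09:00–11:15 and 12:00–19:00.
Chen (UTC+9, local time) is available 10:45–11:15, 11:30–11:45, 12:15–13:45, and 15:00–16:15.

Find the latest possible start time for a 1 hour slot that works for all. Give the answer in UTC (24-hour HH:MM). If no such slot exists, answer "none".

Elena → UTC: 05:00–07:15, 08:00–15:00.
Chen → UTC: 01:45–02:15, 02:30–02:45, 03:15–04:45, 06:00–07:15.
Elena ∩ Chen: 06:00–07:15.
Windows ≥ 60 min: 06:00–07:15.
Latest start in the last window 06:00–07:15 is 07:15 − 60 min = 06:15.

06:15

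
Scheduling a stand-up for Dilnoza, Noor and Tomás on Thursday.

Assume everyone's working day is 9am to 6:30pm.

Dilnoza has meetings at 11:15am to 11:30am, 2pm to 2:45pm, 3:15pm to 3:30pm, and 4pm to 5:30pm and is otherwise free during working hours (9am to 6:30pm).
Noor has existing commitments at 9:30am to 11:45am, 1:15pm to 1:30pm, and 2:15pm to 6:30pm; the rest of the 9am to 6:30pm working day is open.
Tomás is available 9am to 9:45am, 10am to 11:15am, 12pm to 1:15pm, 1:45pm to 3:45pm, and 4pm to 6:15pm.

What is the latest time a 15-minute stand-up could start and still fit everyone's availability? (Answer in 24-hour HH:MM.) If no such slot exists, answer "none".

13:45

Dilnoza free within 09:00–18:30: 09:00–11:15, 11:30–14:00, 14:45–15:15, 15:30–16:00, 17:30–18:30.
Noor free within 09:00–18:30: 09:00–09:30, 11:45–13:15, 13:30–14:15.
Dilnoza ∩ Noor: 09:00–09:30, 11:45–13:15, 13:30–14:00.
Dilnoza ∩ Noor ∩ Tomás: 09:00–09:30, 12:00–13:15, 13:45–14:00.
Windows ≥ 15 min: 09:00–09:30, 12:00–13:15, 13:45–14:00.
Latest start in the last window 13:45–14:00 is 14:00 − 15 min = 13:45.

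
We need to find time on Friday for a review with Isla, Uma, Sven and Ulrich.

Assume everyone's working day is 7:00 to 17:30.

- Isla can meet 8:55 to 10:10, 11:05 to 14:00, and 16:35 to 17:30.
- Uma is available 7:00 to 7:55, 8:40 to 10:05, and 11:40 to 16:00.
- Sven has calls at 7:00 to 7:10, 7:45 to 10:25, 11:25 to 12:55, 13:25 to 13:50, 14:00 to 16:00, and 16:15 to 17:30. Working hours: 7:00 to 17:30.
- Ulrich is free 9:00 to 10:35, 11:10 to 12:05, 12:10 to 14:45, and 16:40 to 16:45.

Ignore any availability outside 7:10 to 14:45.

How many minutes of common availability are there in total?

Sven free within 07:00–17:30: 07:10–07:45, 10:25–11:25, 12:55–13:25, 13:50–14:00, 16:00–16:15.
Isla ∩ Uma: 08:55–10:05, 11:40–14:00.
Isla ∩ Uma ∩ Sven: 12:55–13:25, 13:50–14:00.
Isla ∩ Uma ∩ Sven ∩ Ulrich: 12:55–13:25, 13:50–14:00.
Restricted to 07:10–14:45: 12:55–13:25, 13:50–14:00.
Total common minutes: 30 + 10 = 40.

40 minutes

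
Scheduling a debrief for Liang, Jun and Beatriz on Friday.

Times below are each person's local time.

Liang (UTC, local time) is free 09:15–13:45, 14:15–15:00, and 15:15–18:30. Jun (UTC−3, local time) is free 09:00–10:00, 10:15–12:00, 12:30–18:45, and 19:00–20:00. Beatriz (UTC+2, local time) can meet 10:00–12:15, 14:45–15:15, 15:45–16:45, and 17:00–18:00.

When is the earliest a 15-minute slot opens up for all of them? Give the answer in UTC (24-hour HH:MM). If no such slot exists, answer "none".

Liang → UTC: 09:15–13:45, 14:15–15:00, 15:15–18:30.
Jun → UTC: 12:00–13:00, 13:15–15:00, 15:30–21:45, 22:00–23:00.
Beatriz → UTC: 08:00–10:15, 12:45–13:15, 13:45–14:45, 15:00–16:00.
Liang ∩ Jun: 12:00–13:00, 13:15–13:45, 14:15–15:00, 15:30–18:30.
Liang ∩ Jun ∩ Beatriz: 12:45–13:00, 14:15–14:45, 15:30–16:00.
Windows ≥ 15 min: 12:45–13:00, 14:15–14:45, 15:30–16:00.
Earliest such window starts at 12:45.

12:45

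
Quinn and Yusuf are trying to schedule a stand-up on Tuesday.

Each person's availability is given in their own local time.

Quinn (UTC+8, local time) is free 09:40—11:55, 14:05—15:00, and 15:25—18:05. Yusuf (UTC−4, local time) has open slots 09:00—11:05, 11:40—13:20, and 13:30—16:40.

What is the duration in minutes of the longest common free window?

0 minutes

Quinn → UTC: 01:40–03:55, 06:05–07:00, 07:25–10:05.
Yusuf → UTC: 13:00–15:05, 15:40–17:20, 17:30–20:40.
Quinn ∩ Yusuf: (none).
No common window.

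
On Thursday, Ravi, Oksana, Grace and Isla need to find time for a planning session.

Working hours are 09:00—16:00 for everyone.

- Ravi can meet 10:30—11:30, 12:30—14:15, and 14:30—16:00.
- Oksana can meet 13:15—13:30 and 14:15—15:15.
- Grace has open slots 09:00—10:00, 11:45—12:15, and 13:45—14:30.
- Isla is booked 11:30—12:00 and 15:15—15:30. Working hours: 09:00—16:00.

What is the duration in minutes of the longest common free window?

Isla free within 09:00–16:00: 09:00–11:30, 12:00–15:15, 15:30–16:00.
Ravi ∩ Oksana: 13:15–13:30, 14:30–15:15.
Ravi ∩ Oksana ∩ Grace: (none).
Ravi ∩ Oksana ∩ Grace ∩ Isla: (none).
No common window.

0 minutes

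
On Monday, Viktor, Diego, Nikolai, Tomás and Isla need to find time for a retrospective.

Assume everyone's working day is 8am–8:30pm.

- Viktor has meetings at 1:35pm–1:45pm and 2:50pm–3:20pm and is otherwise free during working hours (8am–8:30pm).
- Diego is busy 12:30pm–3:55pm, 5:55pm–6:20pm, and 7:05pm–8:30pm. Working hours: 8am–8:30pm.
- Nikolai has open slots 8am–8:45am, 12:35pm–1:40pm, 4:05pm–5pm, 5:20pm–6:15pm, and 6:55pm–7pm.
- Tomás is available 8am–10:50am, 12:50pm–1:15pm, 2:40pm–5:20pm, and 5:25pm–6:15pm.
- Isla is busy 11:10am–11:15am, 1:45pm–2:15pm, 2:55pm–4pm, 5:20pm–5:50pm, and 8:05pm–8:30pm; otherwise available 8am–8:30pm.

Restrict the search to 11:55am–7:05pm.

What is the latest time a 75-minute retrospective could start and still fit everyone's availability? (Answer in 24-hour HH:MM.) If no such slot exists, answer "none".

Viktor free within 08:00–20:30: 08:00–13:35, 13:45–14:50, 15:20–20:30.
Diego free within 08:00–20:30: 08:00–12:30, 15:55–17:55, 18:20–19:05.
Isla free within 08:00–20:30: 08:00–11:10, 11:15–13:45, 14:15–14:55, 16:00–17:20, 17:50–20:05.
Viktor ∩ Diego: 08:00–12:30, 15:55–17:55, 18:20–19:05.
Viktor ∩ Diego ∩ Nikolai: 08:00–08:45, 16:05–17:00, 17:20–17:55, 18:55–19:00.
Viktor ∩ Diego ∩ Nikolai ∩ Tomás: 08:00–08:45, 16:05–17:00, 17:25–17:55.
Viktor ∩ Diego ∩ Nikolai ∩ Tomás ∩ Isla: 08:00–08:45, 16:05–17:00, 17:50–17:55.
Restricted to 11:55–19:05: 16:05–17:00, 17:50–17:55.
Windows ≥ 75 min: (none).

none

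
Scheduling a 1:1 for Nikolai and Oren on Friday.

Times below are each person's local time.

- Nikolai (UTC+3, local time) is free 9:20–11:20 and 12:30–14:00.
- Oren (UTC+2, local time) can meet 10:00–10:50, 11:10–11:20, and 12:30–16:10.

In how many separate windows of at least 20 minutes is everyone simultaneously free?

2

Nikolai → UTC: 06:20–08:20, 09:30–11:00.
Oren → UTC: 08:00–08:50, 09:10–09:20, 10:30–14:10.
Nikolai ∩ Oren: 08:00–08:20, 10:30–11:00.
Windows ≥ 20 min: 08:00–08:20, 10:30–11:00.
That's 2 windows.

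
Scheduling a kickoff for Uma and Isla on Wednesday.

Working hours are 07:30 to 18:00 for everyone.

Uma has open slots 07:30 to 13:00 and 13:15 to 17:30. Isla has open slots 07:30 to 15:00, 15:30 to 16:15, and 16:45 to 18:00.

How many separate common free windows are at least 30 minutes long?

Uma ∩ Isla: 07:30–13:00, 13:15–15:00, 15:30–16:15, 16:45–17:30.
Windows ≥ 30 min: 07:30–13:00, 13:15–15:00, 15:30–16:15, 16:45–17:30.
That's 4 windows.

4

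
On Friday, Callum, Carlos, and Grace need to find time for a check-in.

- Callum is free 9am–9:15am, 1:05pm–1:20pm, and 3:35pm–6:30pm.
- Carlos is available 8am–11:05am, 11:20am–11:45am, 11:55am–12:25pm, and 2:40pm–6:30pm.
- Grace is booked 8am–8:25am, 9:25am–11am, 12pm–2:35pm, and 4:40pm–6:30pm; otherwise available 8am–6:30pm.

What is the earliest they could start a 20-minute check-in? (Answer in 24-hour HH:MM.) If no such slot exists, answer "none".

15:35

Grace free within 08:00–18:30: 08:25–09:25, 11:00–12:00, 14:35–16:40.
Callum ∩ Carlos: 09:00–09:15, 15:35–18:30.
Callum ∩ Carlos ∩ Grace: 09:00–09:15, 15:35–16:40.
Windows ≥ 20 min: 15:35–16:40.
Earliest such window starts at 15:35.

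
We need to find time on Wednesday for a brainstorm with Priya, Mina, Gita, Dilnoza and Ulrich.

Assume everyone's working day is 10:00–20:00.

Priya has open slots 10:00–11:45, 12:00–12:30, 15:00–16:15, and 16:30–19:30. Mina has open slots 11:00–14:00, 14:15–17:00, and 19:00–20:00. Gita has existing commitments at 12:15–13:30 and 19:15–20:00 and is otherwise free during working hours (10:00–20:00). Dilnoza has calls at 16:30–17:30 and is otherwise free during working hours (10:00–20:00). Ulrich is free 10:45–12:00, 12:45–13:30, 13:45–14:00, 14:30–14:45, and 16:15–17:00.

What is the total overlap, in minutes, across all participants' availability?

45 minutes

Gita free within 10:00–20:00: 10:00–12:15, 13:30–19:15.
Dilnoza free within 10:00–20:00: 10:00–16:30, 17:30–20:00.
Priya ∩ Mina: 11:00–11:45, 12:00–12:30, 15:00–16:15, 16:30–17:00, 19:00–19:30.
Priya ∩ Mina ∩ Gita: 11:00–11:45, 12:00–12:15, 15:00–16:15, 16:30–17:00, 19:00–19:15.
Priya ∩ Mina ∩ Gita ∩ Dilnoza: 11:00–11:45, 12:00–12:15, 15:00–16:15, 19:00–19:15.
Priya ∩ Mina ∩ Gita ∩ Dilnoza ∩ Ulrich: 11:00–11:45.
Total common minutes: 45.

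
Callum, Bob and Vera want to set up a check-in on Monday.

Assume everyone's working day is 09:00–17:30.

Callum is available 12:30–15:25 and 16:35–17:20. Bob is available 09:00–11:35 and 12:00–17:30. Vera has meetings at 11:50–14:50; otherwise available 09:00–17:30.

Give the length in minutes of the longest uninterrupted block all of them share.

45 minutes

Vera free within 09:00–17:30: 09:00–11:50, 14:50–17:30.
Callum ∩ Bob: 12:30–15:25, 16:35–17:20.
Callum ∩ Bob ∩ Vera: 14:50–15:25, 16:35–17:20.
Common window lengths: 35, 45 min; longest is 45.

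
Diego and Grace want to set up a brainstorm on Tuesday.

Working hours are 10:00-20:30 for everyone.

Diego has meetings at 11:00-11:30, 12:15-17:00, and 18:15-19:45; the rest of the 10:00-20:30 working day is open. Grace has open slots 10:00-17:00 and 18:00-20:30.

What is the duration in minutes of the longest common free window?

60 minutes

Diego free within 10:00–20:30: 10:00–11:00, 11:30–12:15, 17:00–18:15, 19:45–20:30.
Diego ∩ Grace: 10:00–11:00, 11:30–12:15, 18:00–18:15, 19:45–20:30.
Common window lengths: 60, 45, 15, 45 min; longest is 60.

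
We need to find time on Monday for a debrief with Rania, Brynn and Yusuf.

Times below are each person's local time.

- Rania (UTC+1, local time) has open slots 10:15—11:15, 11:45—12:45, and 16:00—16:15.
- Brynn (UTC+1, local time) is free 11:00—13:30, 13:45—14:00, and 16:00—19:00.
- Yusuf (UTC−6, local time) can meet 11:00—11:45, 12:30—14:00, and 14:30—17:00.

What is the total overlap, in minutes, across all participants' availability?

Rania → UTC: 09:15–10:15, 10:45–11:45, 15:00–15:15.
Brynn → UTC: 10:00–12:30, 12:45–13:00, 15:00–18:00.
Yusuf → UTC: 17:00–17:45, 18:30–20:00, 20:30–23:00.
Rania ∩ Brynn: 10:00–10:15, 10:45–11:45, 15:00–15:15.
Rania ∩ Brynn ∩ Yusuf: (none).
Total common minutes: 0.

0 minutes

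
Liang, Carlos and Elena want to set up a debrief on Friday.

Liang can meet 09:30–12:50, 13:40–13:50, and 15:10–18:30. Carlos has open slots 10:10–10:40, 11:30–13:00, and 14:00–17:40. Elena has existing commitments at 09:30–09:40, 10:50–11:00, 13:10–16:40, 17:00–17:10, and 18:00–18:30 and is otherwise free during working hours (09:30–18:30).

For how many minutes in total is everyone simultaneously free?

160 minutes

Elena free within 09:30–18:30: 09:40–10:50, 11:00–13:10, 16:40–17:00, 17:10–18:00.
Liang ∩ Carlos: 10:10–10:40, 11:30–12:50, 15:10–17:40.
Liang ∩ Carlos ∩ Elena: 10:10–10:40, 11:30–12:50, 16:40–17:00, 17:10–17:40.
Total common minutes: 30 + 80 + 20 + 30 = 160.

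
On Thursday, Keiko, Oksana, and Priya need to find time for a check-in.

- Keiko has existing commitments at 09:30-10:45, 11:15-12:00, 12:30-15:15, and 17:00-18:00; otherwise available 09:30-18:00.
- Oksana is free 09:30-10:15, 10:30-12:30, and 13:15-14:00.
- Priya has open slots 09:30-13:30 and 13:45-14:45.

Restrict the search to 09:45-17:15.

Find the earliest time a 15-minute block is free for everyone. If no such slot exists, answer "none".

Keiko free within 09:30–18:00: 10:45–11:15, 12:00–12:30, 15:15–17:00.
Keiko ∩ Oksana: 10:45–11:15, 12:00–12:30.
Keiko ∩ Oksana ∩ Priya: 10:45–11:15, 12:00–12:30.
Restricted to 09:45–17:15: 10:45–11:15, 12:00–12:30.
Windows ≥ 15 min: 10:45–11:15, 12:00–12:30.
Earliest such window starts at 10:45.

10:45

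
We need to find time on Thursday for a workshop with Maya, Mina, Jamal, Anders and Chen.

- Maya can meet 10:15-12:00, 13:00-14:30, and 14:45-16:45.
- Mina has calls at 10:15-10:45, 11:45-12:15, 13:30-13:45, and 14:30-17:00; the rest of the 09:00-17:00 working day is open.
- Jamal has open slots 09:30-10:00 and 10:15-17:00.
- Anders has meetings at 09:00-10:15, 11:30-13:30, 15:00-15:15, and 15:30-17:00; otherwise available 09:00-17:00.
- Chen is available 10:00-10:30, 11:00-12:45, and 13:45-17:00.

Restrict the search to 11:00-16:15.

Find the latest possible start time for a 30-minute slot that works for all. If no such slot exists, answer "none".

14:00

Mina free within 09:00–17:00: 09:00–10:15, 10:45–11:45, 12:15–13:30, 13:45–14:30.
Anders free within 09:00–17:00: 10:15–11:30, 13:30–15:00, 15:15–15:30.
Maya ∩ Mina: 10:45–11:45, 13:00–13:30, 13:45–14:30.
Maya ∩ Mina ∩ Jamal: 10:45–11:45, 13:00–13:30, 13:45–14:30.
Maya ∩ Mina ∩ Jamal ∩ Anders: 10:45–11:30, 13:45–14:30.
Maya ∩ Mina ∩ Jamal ∩ Anders ∩ Chen: 11:00–11:30, 13:45–14:30.
Restricted to 11:00–16:15: 11:00–11:30, 13:45–14:30.
Windows ≥ 30 min: 11:00–11:30, 13:45–14:30.
Latest start in the last window 13:45–14:30 is 14:30 − 30 min = 14:00.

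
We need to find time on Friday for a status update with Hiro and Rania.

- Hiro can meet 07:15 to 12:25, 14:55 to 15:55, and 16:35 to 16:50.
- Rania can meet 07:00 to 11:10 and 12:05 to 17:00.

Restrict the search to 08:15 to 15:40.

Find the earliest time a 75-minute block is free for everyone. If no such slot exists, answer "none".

Hiro ∩ Rania: 07:15–11:10, 12:05–12:25, 14:55–15:55, 16:35–16:50.
Restricted to 08:15–15:40: 08:15–11:10, 12:05–12:25, 14:55–15:40.
Windows ≥ 75 min: 08:15–11:10.
Earliest such window starts at 08:15.

08:15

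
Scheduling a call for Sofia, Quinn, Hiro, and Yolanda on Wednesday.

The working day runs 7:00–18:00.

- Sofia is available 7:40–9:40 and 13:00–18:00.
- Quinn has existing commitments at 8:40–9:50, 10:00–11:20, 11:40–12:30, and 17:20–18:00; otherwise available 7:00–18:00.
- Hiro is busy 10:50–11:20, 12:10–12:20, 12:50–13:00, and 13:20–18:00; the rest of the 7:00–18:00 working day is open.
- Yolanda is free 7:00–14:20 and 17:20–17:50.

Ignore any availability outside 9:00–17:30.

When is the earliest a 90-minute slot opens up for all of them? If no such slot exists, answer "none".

none

Quinn free within 07:00–18:00: 07:00–08:40, 09:50–10:00, 11:20–11:40, 12:30–17:20.
Hiro free within 07:00–18:00: 07:00–10:50, 11:20–12:10, 12:20–12:50, 13:00–13:20.
Sofia ∩ Quinn: 07:40–08:40, 13:00–17:20.
Sofia ∩ Quinn ∩ Hiro: 07:40–08:40, 13:00–13:20.
Sofia ∩ Quinn ∩ Hiro ∩ Yolanda: 07:40–08:40, 13:00–13:20.
Restricted to 09:00–17:30: 13:00–13:20.
Windows ≥ 90 min: (none).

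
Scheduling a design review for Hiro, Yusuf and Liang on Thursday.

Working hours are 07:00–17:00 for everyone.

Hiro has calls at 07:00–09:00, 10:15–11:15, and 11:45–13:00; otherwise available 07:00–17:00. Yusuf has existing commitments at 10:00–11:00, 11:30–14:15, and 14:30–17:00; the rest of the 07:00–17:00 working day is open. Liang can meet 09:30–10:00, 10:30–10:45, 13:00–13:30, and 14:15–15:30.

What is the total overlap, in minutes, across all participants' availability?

45 minutes

Hiro free within 07:00–17:00: 09:00–10:15, 11:15–11:45, 13:00–17:00.
Yusuf free within 07:00–17:00: 07:00–10:00, 11:00–11:30, 14:15–14:30.
Hiro ∩ Yusuf: 09:00–10:00, 11:15–11:30, 14:15–14:30.
Hiro ∩ Yusuf ∩ Liang: 09:30–10:00, 14:15–14:30.
Total common minutes: 30 + 15 = 45.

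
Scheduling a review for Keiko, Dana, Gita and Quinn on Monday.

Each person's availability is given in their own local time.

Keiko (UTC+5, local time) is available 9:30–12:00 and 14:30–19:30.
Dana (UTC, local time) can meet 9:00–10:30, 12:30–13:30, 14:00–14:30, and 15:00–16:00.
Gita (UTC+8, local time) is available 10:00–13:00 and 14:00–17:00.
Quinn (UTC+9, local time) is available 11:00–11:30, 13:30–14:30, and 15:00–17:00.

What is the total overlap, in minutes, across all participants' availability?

Keiko → UTC: 04:30–07:00, 09:30–14:30.
Dana → UTC: 09:00–10:30, 12:30–13:30, 14:00–14:30, 15:00–16:00.
Gita → UTC: 02:00–05:00, 06:00–09:00.
Quinn → UTC: 02:00–02:30, 04:30–05:30, 06:00–08:00.
Keiko ∩ Dana: 09:30–10:30, 12:30–13:30, 14:00–14:30.
Keiko ∩ Dana ∩ Gita: (none).
Keiko ∩ Dana ∩ Gita ∩ Quinn: (none).
Total common minutes: 0.

0 minutes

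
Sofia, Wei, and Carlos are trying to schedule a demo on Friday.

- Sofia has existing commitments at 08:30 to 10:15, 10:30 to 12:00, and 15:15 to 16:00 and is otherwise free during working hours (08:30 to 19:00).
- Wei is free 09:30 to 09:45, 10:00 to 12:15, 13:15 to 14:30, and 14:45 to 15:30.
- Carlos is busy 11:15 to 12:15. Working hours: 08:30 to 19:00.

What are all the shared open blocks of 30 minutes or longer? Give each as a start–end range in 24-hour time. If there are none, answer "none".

13:15–14:30, 14:45–15:15

Sofia free within 08:30–19:00: 10:15–10:30, 12:00–15:15, 16:00–19:00.
Carlos free within 08:30–19:00: 08:30–11:15, 12:15–19:00.
Sofia ∩ Wei: 10:15–10:30, 12:00–12:15, 13:15–14:30, 14:45–15:15.
Sofia ∩ Wei ∩ Carlos: 10:15–10:30, 13:15–14:30, 14:45–15:15.
Windows ≥ 30 min: 13:15–14:30, 14:45–15:15.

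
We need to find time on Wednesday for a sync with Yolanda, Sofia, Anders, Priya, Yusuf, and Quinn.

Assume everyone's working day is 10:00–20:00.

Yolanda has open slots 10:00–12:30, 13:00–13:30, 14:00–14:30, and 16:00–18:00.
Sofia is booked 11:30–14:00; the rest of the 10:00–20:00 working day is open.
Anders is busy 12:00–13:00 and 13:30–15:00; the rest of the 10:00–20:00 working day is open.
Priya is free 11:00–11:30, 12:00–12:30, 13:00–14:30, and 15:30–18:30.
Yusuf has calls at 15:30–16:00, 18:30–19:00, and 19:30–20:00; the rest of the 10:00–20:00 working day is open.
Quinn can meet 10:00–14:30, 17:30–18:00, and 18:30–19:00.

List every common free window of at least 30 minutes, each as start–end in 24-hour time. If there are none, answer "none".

Sofia free within 10:00–20:00: 10:00–11:30, 14:00–20:00.
Anders free within 10:00–20:00: 10:00–12:00, 13:00–13:30, 15:00–20:00.
Yusuf free within 10:00–20:00: 10:00–15:30, 16:00–18:30, 19:00–19:30.
Yolanda ∩ Sofia: 10:00–11:30, 14:00–14:30, 16:00–18:00.
Yolanda ∩ Sofia ∩ Anders: 10:00–11:30, 16:00–18:00.
Yolanda ∩ Sofia ∩ Anders ∩ Priya: 11:00–11:30, 16:00–18:00.
Yolanda ∩ Sofia ∩ Anders ∩ Priya ∩ Yusuf: 11:00–11:30, 16:00–18:00.
Yolanda ∩ Sofia ∩ Anders ∩ Priya ∩ Yusuf ∩ Quinn: 11:00–11:30, 17:30–18:00.
Windows ≥ 30 min: 11:00–11:30, 17:30–18:00.

11:00–11:30, 17:30–18:00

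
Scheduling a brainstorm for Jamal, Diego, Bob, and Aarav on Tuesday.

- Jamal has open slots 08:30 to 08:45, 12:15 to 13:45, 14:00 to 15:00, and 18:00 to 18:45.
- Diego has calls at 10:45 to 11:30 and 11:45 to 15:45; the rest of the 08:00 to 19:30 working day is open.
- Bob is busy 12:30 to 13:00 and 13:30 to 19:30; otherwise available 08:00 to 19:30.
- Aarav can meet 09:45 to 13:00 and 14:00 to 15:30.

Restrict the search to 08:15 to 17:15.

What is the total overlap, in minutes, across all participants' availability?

0 minutes

Diego free within 08:00–19:30: 08:00–10:45, 11:30–11:45, 15:45–19:30.
Bob free within 08:00–19:30: 08:00–12:30, 13:00–13:30.
Jamal ∩ Diego: 08:30–08:45, 18:00–18:45.
Jamal ∩ Diego ∩ Bob: 08:30–08:45.
Jamal ∩ Diego ∩ Bob ∩ Aarav: (none).
Restricted to 08:15–17:15: (none).
Total common minutes: 0.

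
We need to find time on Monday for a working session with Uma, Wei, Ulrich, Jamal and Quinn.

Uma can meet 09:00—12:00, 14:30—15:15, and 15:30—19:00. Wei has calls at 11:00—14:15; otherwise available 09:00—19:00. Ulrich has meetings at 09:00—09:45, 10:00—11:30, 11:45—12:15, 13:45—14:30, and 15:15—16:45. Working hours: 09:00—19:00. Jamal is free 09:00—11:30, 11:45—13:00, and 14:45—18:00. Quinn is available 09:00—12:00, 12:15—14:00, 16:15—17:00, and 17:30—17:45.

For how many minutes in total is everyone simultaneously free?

45 minutes

Wei free within 09:00–19:00: 09:00–11:00, 14:15–19:00.
Ulrich free within 09:00–19:00: 09:45–10:00, 11:30–11:45, 12:15–13:45, 14:30–15:15, 16:45–19:00.
Uma ∩ Wei: 09:00–11:00, 14:30–15:15, 15:30–19:00.
Uma ∩ Wei ∩ Ulrich: 09:45–10:00, 14:30–15:15, 16:45–19:00.
Uma ∩ Wei ∩ Ulrich ∩ Jamal: 09:45–10:00, 14:45–15:15, 16:45–18:00.
Uma ∩ Wei ∩ Ulrich ∩ Jamal ∩ Quinn: 09:45–10:00, 16:45–17:00, 17:30–17:45.
Total common minutes: 15 + 15 + 15 = 45.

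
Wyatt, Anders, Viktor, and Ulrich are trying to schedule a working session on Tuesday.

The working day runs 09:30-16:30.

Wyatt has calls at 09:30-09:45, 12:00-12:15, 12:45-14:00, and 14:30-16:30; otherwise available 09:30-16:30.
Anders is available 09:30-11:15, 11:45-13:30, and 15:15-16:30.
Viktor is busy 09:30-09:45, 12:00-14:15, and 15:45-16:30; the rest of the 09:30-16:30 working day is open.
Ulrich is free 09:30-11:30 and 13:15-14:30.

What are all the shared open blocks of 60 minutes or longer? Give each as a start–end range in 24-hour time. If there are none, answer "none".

Wyatt free within 09:30–16:30: 09:45–12:00, 12:15–12:45, 14:00–14:30.
Viktor free within 09:30–16:30: 09:45–12:00, 14:15–15:45.
Wyatt ∩ Anders: 09:45–11:15, 11:45–12:00, 12:15–12:45.
Wyatt ∩ Anders ∩ Viktor: 09:45–11:15, 11:45–12:00.
Wyatt ∩ Anders ∩ Viktor ∩ Ulrich: 09:45–11:15.
Windows ≥ 60 min: 09:45–11:15.

09:45–11:15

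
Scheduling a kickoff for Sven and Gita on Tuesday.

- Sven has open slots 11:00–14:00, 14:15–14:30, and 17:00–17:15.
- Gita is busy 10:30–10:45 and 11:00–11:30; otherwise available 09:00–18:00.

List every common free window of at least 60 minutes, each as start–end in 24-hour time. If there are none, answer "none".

11:30–14:00

Gita free within 09:00–18:00: 09:00–10:30, 10:45–11:00, 11:30–18:00.
Sven ∩ Gita: 11:30–14:00, 14:15–14:30, 17:00–17:15.
Windows ≥ 60 min: 11:30–14:00.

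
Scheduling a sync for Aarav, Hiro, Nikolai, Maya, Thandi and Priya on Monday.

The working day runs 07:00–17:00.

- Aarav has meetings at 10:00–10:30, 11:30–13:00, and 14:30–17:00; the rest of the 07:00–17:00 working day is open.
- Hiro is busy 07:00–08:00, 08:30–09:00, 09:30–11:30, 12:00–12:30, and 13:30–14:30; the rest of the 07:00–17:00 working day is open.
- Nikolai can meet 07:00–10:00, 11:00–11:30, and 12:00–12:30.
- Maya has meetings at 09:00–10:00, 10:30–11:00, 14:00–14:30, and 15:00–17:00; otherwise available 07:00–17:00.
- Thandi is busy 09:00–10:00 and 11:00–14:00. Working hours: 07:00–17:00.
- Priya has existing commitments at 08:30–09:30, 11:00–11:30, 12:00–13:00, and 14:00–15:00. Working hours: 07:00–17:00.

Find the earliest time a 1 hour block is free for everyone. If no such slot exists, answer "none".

none

Aarav free within 07:00–17:00: 07:00–10:00, 10:30–11:30, 13:00–14:30.
Hiro free within 07:00–17:00: 08:00–08:30, 09:00–09:30, 11:30–12:00, 12:30–13:30, 14:30–17:00.
Maya free within 07:00–17:00: 07:00–09:00, 10:00–10:30, 11:00–14:00, 14:30–15:00.
Thandi free within 07:00–17:00: 07:00–09:00, 10:00–11:00, 14:00–17:00.
Priya free within 07:00–17:00: 07:00–08:30, 09:30–11:00, 11:30–12:00, 13:00–14:00, 15:00–17:00.
Aarav ∩ Hiro: 08:00–08:30, 09:00–09:30, 13:00–13:30.
Aarav ∩ Hiro ∩ Nikolai: 08:00–08:30, 09:00–09:30.
Aarav ∩ Hiro ∩ Nikolai ∩ Maya: 08:00–08:30.
Aarav ∩ Hiro ∩ Nikolai ∩ Maya ∩ Thandi: 08:00–08:30.
Aarav ∩ Hiro ∩ Nikolai ∩ Maya ∩ Thandi ∩ Priya: 08:00–08:30.
Windows ≥ 60 min: (none).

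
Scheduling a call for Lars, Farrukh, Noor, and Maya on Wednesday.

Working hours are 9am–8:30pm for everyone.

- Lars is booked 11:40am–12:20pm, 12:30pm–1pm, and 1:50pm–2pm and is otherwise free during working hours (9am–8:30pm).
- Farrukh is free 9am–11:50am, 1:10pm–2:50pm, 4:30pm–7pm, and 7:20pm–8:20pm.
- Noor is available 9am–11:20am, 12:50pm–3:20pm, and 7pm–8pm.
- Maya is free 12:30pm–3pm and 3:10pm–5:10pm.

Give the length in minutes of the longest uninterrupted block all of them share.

Lars free within 09:00–20:30: 09:00–11:40, 12:20–12:30, 13:00–13:50, 14:00–20:30.
Lars ∩ Farrukh: 09:00–11:40, 13:10–13:50, 14:00–14:50, 16:30–19:00, 19:20–20:20.
Lars ∩ Farrukh ∩ Noor: 09:00–11:20, 13:10–13:50, 14:00–14:50, 19:20–20:00.
Lars ∩ Farrukh ∩ Noor ∩ Maya: 13:10–13:50, 14:00–14:50.
Common window lengths: 40, 50 min; longest is 50.

50 minutes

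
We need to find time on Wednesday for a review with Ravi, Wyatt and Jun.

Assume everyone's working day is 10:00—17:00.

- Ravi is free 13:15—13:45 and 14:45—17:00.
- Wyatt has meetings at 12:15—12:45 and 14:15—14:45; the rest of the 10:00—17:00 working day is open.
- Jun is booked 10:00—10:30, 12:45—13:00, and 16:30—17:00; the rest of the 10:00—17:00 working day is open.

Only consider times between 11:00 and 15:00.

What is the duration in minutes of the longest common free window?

30 minutes

Wyatt free within 10:00–17:00: 10:00–12:15, 12:45–14:15, 14:45–17:00.
Jun free within 10:00–17:00: 10:30–12:45, 13:00–16:30.
Ravi ∩ Wyatt: 13:15–13:45, 14:45–17:00.
Ravi ∩ Wyatt ∩ Jun: 13:15–13:45, 14:45–16:30.
Restricted to 11:00–15:00: 13:15–13:45, 14:45–15:00.
Common window lengths: 30, 15 min; longest is 30.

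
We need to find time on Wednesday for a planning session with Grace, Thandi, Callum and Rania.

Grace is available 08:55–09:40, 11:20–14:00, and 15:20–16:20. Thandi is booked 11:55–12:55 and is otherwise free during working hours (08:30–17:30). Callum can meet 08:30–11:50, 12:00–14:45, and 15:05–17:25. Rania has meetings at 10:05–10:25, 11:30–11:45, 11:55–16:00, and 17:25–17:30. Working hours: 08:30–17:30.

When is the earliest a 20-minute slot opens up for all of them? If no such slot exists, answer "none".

08:55

Thandi free within 08:30–17:30: 08:30–11:55, 12:55–17:30.
Rania free within 08:30–17:30: 08:30–10:05, 10:25–11:30, 11:45–11:55, 16:00–17:25.
Grace ∩ Thandi: 08:55–09:40, 11:20–11:55, 12:55–14:00, 15:20–16:20.
Grace ∩ Thandi ∩ Callum: 08:55–09:40, 11:20–11:50, 12:55–14:00, 15:20–16:20.
Grace ∩ Thandi ∩ Callum ∩ Rania: 08:55–09:40, 11:20–11:30, 11:45–11:50, 16:00–16:20.
Windows ≥ 20 min: 08:55–09:40, 16:00–16:20.
Earliest such window starts at 08:55.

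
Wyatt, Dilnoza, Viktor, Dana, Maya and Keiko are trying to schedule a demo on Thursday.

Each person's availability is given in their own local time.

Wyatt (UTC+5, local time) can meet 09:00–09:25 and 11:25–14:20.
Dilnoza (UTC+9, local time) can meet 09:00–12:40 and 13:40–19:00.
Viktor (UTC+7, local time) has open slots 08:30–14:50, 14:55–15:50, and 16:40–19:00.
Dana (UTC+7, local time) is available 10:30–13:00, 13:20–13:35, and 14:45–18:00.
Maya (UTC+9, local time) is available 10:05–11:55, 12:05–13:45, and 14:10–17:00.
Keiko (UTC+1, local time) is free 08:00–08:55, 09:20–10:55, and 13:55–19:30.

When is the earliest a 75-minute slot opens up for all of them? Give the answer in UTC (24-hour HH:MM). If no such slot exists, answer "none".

Wyatt → UTC: 04:00–04:25, 06:25–09:20.
Dilnoza → UTC: 00:00–03:40, 04:40–10:00.
Viktor → UTC: 01:30–07:50, 07:55–08:50, 09:40–12:00.
Dana → UTC: 03:30–06:00, 06:20–06:35, 07:45–11:00.
Maya → UTC: 01:05–02:55, 03:05–04:45, 05:10–08:00.
Keiko → UTC: 07:00–07:55, 08:20–09:55, 12:55–18:30.
Wyatt ∩ Dilnoza: 06:25–09:20.
Wyatt ∩ Dilnoza ∩ Viktor: 06:25–07:50, 07:55–08:50.
Wyatt ∩ Dilnoza ∩ Viktor ∩ Dana: 06:25–06:35, 07:45–07:50, 07:55–08:50.
Wyatt ∩ Dilnoza ∩ Viktor ∩ Dana ∩ Maya: 06:25–06:35, 07:45–07:50, 07:55–08:00.
Wyatt ∩ Dilnoza ∩ Viktor ∩ Dana ∩ Maya ∩ Keiko: 07:45–07:50.
Windows ≥ 75 min: (none).

none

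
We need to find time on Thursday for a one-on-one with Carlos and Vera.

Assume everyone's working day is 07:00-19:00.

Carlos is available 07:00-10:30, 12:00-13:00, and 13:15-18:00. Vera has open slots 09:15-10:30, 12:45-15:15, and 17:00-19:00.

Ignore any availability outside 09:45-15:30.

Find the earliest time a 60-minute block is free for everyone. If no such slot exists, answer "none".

Carlos ∩ Vera: 09:15–10:30, 12:45–13:00, 13:15–15:15, 17:00–18:00.
Restricted to 09:45–15:30: 09:45–10:30, 12:45–13:00, 13:15–15:15.
Windows ≥ 60 min: 13:15–15:15.
Earliest such window starts at 13:15.

13:15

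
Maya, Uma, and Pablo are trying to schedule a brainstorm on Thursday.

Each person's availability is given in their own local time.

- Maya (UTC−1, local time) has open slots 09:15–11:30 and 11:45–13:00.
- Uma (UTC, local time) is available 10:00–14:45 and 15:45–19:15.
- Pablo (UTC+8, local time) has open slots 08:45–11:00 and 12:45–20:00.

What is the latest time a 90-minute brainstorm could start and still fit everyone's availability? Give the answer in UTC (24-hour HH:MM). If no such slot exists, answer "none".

Maya → UTC: 10:15–12:30, 12:45–14:00.
Uma → UTC: 10:00–14:45, 15:45–19:15.
Pablo → UTC: 00:45–03:00, 04:45–12:00.
Maya ∩ Uma: 10:15–12:30, 12:45–14:00.
Maya ∩ Uma ∩ Pablo: 10:15–12:00.
Windows ≥ 90 min: 10:15–12:00.
Latest start in the last window 10:15–12:00 is 12:00 − 90 min = 10:30.

10:30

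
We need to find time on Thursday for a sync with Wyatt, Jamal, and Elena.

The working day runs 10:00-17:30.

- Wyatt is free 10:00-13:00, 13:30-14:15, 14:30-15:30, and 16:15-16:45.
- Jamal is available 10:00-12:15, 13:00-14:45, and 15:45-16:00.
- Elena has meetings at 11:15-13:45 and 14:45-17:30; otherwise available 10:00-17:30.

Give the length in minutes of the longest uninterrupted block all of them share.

Elena free within 10:00–17:30: 10:00–11:15, 13:45–14:45.
Wyatt ∩ Jamal: 10:00–12:15, 13:30–14:15, 14:30–14:45.
Wyatt ∩ Jamal ∩ Elena: 10:00–11:15, 13:45–14:15, 14:30–14:45.
Common window lengths: 75, 30, 15 min; longest is 75.

75 minutes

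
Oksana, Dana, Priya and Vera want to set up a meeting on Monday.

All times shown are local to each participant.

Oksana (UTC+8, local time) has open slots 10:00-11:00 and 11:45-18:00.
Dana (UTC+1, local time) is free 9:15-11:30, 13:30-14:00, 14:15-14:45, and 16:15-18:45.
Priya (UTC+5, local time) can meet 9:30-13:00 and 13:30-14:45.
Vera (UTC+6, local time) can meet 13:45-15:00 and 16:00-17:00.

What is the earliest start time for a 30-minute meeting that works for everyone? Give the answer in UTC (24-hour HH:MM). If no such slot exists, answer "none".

08:30

Oksana → UTC: 02:00–03:00, 03:45–10:00.
Dana → UTC: 08:15–10:30, 12:30–13:00, 13:15–13:45, 15:15–17:45.
Priya → UTC: 04:30–08:00, 08:30–09:45.
Vera → UTC: 07:45–09:00, 10:00–11:00.
Oksana ∩ Dana: 08:15–10:00.
Oksana ∩ Dana ∩ Priya: 08:30–09:45.
Oksana ∩ Dana ∩ Priya ∩ Vera: 08:30–09:00.
Windows ≥ 30 min: 08:30–09:00.
Earliest such window starts at 08:30.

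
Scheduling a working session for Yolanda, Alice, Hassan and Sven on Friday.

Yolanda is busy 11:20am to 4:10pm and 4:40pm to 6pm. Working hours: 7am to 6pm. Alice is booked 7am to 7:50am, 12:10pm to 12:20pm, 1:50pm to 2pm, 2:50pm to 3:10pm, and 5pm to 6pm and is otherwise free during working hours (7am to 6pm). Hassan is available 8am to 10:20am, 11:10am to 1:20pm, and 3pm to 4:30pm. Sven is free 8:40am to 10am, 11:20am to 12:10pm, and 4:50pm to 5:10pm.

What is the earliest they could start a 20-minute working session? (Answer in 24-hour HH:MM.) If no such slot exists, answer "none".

Yolanda free within 07:00–18:00: 07:00–11:20, 16:10–16:40.
Alice free within 07:00–18:00: 07:50–12:10, 12:20–13:50, 14:00–14:50, 15:10–17:00.
Yolanda ∩ Alice: 07:50–11:20, 16:10–16:40.
Yolanda ∩ Alice ∩ Hassan: 08:00–10:20, 11:10–11:20, 16:10–16:30.
Yolanda ∩ Alice ∩ Hassan ∩ Sven: 08:40–10:00.
Windows ≥ 20 min: 08:40–10:00.
Earliest such window starts at 08:40.

08:40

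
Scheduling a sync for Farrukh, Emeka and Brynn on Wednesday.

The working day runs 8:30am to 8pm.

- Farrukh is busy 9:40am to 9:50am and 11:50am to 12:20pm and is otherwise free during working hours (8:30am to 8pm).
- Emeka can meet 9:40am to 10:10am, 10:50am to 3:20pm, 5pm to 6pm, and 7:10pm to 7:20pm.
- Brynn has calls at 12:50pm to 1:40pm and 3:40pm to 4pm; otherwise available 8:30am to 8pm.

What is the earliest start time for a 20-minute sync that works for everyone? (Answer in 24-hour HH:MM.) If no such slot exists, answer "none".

09:50

Farrukh free within 08:30–20:00: 08:30–09:40, 09:50–11:50, 12:20–20:00.
Brynn free within 08:30–20:00: 08:30–12:50, 13:40–15:40, 16:00–20:00.
Farrukh ∩ Emeka: 09:50–10:10, 10:50–11:50, 12:20–15:20, 17:00–18:00, 19:10–19:20.
Farrukh ∩ Emeka ∩ Brynn: 09:50–10:10, 10:50–11:50, 12:20–12:50, 13:40–15:20, 17:00–18:00, 19:10–19:20.
Windows ≥ 20 min: 09:50–10:10, 10:50–11:50, 12:20–12:50, 13:40–15:20, 17:00–18:00.
Earliest such window starts at 09:50.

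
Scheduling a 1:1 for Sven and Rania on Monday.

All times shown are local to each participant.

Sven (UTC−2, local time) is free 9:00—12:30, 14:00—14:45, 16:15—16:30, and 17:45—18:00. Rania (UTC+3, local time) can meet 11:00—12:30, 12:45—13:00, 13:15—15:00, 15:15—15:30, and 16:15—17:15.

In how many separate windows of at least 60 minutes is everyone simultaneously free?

2

Sven → UTC: 11:00–14:30, 16:00–16:45, 18:15–18:30, 19:45–20:00.
Rania → UTC: 08:00–09:30, 09:45–10:00, 10:15–12:00, 12:15–12:30, 13:15–14:15.
Sven ∩ Rania: 11:00–12:00, 12:15–12:30, 13:15–14:15.
Windows ≥ 60 min: 11:00–12:00, 13:15–14:15.
That's 2 windows.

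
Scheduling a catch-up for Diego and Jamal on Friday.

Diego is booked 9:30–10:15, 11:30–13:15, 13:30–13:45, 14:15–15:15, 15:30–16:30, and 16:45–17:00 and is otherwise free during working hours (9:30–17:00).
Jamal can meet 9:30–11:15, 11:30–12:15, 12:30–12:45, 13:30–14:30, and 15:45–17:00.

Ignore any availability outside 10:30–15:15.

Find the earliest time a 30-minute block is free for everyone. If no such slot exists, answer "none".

10:30

Diego free within 09:30–17:00: 10:15–11:30, 13:15–13:30, 13:45–14:15, 15:15–15:30, 16:30–16:45.
Diego ∩ Jamal: 10:15–11:15, 13:45–14:15, 16:30–16:45.
Restricted to 10:30–15:15: 10:30–11:15, 13:45–14:15.
Windows ≥ 30 min: 10:30–11:15, 13:45–14:15.
Earliest such window starts at 10:30.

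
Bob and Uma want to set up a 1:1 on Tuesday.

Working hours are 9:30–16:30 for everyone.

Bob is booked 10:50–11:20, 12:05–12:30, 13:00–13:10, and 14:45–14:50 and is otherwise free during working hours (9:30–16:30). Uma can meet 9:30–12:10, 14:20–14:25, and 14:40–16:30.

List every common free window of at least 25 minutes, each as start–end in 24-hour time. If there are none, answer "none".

Bob free within 09:30–16:30: 09:30–10:50, 11:20–12:05, 12:30–13:00, 13:10–14:45, 14:50–16:30.
Bob ∩ Uma: 09:30–10:50, 11:20–12:05, 14:20–14:25, 14:40–14:45, 14:50–16:30.
Windows ≥ 25 min: 09:30–10:50, 11:20–12:05, 14:50–16:30.

09:30–10:50, 11:20–12:05, 14:50–16:30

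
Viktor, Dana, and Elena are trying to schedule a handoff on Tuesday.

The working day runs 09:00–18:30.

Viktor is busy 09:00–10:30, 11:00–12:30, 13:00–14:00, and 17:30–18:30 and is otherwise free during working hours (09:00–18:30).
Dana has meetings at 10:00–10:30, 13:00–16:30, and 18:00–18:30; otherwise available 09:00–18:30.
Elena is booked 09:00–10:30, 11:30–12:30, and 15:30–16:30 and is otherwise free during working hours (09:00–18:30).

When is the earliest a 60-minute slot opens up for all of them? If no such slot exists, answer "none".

16:30

Viktor free within 09:00–18:30: 10:30–11:00, 12:30–13:00, 14:00–17:30.
Dana free within 09:00–18:30: 09:00–10:00, 10:30–13:00, 16:30–18:00.
Elena free within 09:00–18:30: 10:30–11:30, 12:30–15:30, 16:30–18:30.
Viktor ∩ Dana: 10:30–11:00, 12:30–13:00, 16:30–17:30.
Viktor ∩ Dana ∩ Elena: 10:30–11:00, 12:30–13:00, 16:30–17:30.
Windows ≥ 60 min: 16:30–17:30.
Earliest such window starts at 16:30.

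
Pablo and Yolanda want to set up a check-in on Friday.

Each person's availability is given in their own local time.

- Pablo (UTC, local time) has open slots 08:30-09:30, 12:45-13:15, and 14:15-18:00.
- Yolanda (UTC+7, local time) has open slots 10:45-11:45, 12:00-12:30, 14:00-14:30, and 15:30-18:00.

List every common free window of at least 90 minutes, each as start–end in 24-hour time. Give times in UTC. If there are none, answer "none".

Pablo → UTC: 08:30–09:30, 12:45–13:15, 14:15–18:00.
Yolanda → UTC: 03:45–04:45, 05:00–05:30, 07:00–07:30, 08:30–11:00.
Pablo ∩ Yolanda: 08:30–09:30.
Windows ≥ 90 min: (none).

none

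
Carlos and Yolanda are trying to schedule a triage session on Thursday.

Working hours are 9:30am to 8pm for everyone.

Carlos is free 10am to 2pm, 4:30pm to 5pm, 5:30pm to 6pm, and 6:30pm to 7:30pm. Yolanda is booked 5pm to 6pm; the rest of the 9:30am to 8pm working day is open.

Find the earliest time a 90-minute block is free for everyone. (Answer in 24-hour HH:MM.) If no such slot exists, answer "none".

10:00

Yolanda free within 09:30–20:00: 09:30–17:00, 18:00–20:00.
Carlos ∩ Yolanda: 10:00–14:00, 16:30–17:00, 18:30–19:30.
Windows ≥ 90 min: 10:00–14:00.
Earliest such window starts at 10:00.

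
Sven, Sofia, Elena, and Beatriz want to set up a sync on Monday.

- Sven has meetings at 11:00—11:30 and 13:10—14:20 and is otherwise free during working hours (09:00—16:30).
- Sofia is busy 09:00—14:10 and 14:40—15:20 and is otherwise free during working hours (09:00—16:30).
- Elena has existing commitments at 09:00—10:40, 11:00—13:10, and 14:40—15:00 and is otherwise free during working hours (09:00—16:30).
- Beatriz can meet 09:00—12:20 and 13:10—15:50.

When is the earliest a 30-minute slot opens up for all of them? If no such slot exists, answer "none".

Sven free within 09:00–16:30: 09:00–11:00, 11:30–13:10, 14:20–16:30.
Sofia free within 09:00–16:30: 14:10–14:40, 15:20–16:30.
Elena free within 09:00–16:30: 10:40–11:00, 13:10–14:40, 15:00–16:30.
Sven ∩ Sofia: 14:20–14:40, 15:20–16:30.
Sven ∩ Sofia ∩ Elena: 14:20–14:40, 15:20–16:30.
Sven ∩ Sofia ∩ Elena ∩ Beatriz: 14:20–14:40, 15:20–15:50.
Windows ≥ 30 min: 15:20–15:50.
Earliest such window starts at 15:20.

15:20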